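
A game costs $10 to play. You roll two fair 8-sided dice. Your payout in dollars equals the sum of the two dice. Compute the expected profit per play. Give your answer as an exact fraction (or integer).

Distribution of the sum of the two dice: 2 w.p. 1/64, 3 w.p. 1/32, 4 w.p. 3/64, 5 w.p. 1/16, 6 w.p. 5/64, 7 w.p. 3/32, …
E[payout] = (1/64)·2 + (1/32)·3 + (3/64)·4 + (1/16)·5 + (5/64)·6 + (3/32)·7 + (7/64)·8 + (1/8)·9 + (7/64)·10 + (3/32)·11 + (5/64)·12 + (1/16)·13 + (3/64)·14 + (1/32)·15 + (1/64)·16 = 9
Expected profit = 9 − 10 = -1

-$1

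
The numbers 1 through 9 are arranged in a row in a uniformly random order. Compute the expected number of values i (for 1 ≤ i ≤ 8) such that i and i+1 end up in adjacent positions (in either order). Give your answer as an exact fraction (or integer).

For each i ∈ {1,…,8}, let Xᵢ = 1 if i and i+1 are adjacent. P(Xᵢ=1) = 2·(9−1)!/9! = 2/9.
By linearity, E[ΣXᵢ] = (8)·(2/9) = 16/9.

16/9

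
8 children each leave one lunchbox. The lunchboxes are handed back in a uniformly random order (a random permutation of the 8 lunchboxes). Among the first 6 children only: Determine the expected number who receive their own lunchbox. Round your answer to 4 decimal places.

0.7500

Let Xᵢ = 1 if person i gets their own lunchbox. For each i, P(Xᵢ=1) = 1/8.
By linearity of expectation, E[X₁+…+X_6] = 6·(1/8) = 3/4.
≈ 0.7500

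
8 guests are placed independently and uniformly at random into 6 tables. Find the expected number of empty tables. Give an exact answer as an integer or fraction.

Let Xⱼ=1 if table j is empty. P(Xⱼ=1) = ((6-1)/6)^8 = 390625/1679616.
By linearity, E[#empty] = 6·390625/1679616 = 390625/279936.

390625/279936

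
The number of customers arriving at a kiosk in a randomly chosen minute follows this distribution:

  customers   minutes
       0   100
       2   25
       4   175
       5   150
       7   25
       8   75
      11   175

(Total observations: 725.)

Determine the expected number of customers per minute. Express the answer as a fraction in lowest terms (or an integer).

Total = 725, so P(customers=0) = 100/725, etc.
E[X] = (4/29)·0 + (1/29)·2 + (7/29)·4 + (6/29)·5 + (1/29)·7 + (3/29)·8 + (7/29)·11
     = 168/29

168/29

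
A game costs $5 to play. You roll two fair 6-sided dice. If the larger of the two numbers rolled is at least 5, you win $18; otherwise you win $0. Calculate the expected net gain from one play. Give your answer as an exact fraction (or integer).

E[payout] = (4/9)·0 + (5/9)·18 = 10
Expected profit = 10 − 5 = 5

$5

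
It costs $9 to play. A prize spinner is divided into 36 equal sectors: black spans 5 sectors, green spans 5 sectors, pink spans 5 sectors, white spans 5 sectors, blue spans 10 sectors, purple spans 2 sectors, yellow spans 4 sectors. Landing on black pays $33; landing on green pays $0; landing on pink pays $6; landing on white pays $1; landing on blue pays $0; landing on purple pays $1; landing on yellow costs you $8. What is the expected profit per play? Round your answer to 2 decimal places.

-$4.28

E[payout] = (5/36)·33 + (5/36)·0 + (5/36)·6 + (5/36)·1 + (10/36)·0 + (2/36)·1 + (4/36)·(-8) = 85/18
Expected profit = 85/18 − 9 = -77/18 ≈ -$4.28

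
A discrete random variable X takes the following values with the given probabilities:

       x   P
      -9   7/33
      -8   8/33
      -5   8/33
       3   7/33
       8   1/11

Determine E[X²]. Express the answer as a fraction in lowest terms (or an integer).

1534/33

E[X²] = (7/33)·81 + (8/33)·64 + (8/33)·25 + (7/33)·9 + (1/11)·64
     = 1534/33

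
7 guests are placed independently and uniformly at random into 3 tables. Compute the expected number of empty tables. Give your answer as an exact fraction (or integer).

Let Xⱼ=1 if table j is empty. P(Xⱼ=1) = ((3-1)/3)^7 = 128/2187.
By linearity, E[#empty] = 3·128/2187 = 128/729.

128/729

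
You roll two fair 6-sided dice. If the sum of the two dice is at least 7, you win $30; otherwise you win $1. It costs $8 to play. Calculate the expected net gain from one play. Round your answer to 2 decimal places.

$9.92

E[payout] = (5/12)·1 + (7/12)·30 = 215/12
Expected profit = 215/12 − 8 = 119/12 ≈ $9.92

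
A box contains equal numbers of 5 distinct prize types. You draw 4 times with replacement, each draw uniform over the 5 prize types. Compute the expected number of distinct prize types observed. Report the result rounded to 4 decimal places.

Let Xⱼ=1 if type j appears at least once. P(Xⱼ=1) = 1 − ((5−1)/5)^4 = 369/625.
E[#distinct] = 5·369/625 = 369/125.
≈ 2.9520

2.9520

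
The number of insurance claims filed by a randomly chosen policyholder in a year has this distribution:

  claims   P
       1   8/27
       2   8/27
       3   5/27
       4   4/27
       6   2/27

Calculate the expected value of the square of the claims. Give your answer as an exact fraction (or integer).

221/27

E[X²] = (8/27)·1 + (8/27)·4 + (5/27)·9 + (4/27)·16 + (2/27)·36
     = 221/27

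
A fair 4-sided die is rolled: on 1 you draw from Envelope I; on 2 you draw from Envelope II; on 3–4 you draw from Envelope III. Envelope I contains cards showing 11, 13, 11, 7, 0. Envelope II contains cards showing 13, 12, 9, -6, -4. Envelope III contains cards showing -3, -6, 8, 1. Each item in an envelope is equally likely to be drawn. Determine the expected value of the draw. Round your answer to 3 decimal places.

3.300

E[X | Envelope I] = (11 + 13 + 11 + 7 + 0)/5 = 42/5
E[X | Envelope II] = (13 + 12 + 9 − 6 − 4)/5 = 24/5
E[X | Envelope III] = (-3 − 6 + 8 + 1)/4 = 0
E[X] = (1/4)·42/5 + (1/4)·24/5 + (1/2)·0 = 33/10 ≈ 3.300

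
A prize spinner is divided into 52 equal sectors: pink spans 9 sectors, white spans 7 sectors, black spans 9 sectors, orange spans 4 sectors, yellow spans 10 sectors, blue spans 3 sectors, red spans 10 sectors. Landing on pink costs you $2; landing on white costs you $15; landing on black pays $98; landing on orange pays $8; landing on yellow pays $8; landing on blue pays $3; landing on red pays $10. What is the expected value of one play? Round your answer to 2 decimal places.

E[payout] = (9/52)·(-2) + (7/52)·(-15) + (9/52)·98 + (4/52)·8 + (10/52)·8 + (3/52)·3 + (10/52)·10 = 245/13
≈ $18.85

$18.85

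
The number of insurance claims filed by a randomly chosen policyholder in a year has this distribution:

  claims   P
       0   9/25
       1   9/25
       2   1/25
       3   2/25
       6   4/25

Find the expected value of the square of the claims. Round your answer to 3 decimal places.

7.000

E[X²] = (9/25)·0 + (9/25)·1 + (1/25)·4 + (2/25)·9 + (4/25)·36
     = 7 ≈ 7.000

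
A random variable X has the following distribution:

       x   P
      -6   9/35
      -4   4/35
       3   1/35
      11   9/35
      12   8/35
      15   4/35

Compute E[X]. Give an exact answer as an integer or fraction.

188/35

E[X] = (9/35)·(-6) + (4/35)·(-4) + (1/35)·3 + (9/35)·11 + (8/35)·12 + (4/35)·15
     = 188/35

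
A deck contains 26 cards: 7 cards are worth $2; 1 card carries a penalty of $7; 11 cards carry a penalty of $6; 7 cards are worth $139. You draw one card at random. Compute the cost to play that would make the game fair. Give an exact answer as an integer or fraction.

457/13 dollars

E[payout] = (7/26)·2 + (1/26)·(-7) + (11/26)·(-6) + (7/26)·139 = 457/13
Fair fee = E[payout] = 457/13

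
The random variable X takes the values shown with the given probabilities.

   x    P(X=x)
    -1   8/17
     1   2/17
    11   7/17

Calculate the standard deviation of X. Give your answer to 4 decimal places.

E[X] = 71/17, E[X²] = 857/17
Var(X) = E[X²] − (E[X])² = 857/17 − 5041/289 = 9528/289
SD(X) = √(9528/289) ≈ 5.7419

5.7419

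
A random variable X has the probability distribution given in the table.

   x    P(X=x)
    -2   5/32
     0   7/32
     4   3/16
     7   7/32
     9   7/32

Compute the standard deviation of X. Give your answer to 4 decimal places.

4.0692

E[X] = 63/16, E[X²] = 513/16
Var(X) = E[X²] − (E[X])² = 513/16 − 3969/256 = 4239/256
SD(X) = √(4239/256) ≈ 4.0692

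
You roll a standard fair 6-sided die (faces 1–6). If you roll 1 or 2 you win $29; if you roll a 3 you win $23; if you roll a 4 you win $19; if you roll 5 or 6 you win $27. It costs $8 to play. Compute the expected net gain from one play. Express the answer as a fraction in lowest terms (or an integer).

53/3 dollars

E[payout] = (1/6)·19 + (1/6)·23 + (1/3)·27 + (1/3)·29 = 77/3
Expected profit = 77/3 − 8 = 53/3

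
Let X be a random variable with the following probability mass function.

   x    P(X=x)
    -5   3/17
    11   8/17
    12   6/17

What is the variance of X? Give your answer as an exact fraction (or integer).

E[X] = (3/17)·(-5) + (8/17)·11 + (6/17)·12 = 145/17
E[X²] = (3/17)·25 + (8/17)·121 + (6/17)·144 = 1907/17
Var(X) = 1907/17 − (145/17)² = 11394/289

11394/289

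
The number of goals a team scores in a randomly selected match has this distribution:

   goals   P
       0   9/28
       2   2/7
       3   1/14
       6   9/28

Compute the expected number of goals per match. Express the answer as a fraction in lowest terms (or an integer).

19/7

E[X] = (9/28)·0 + (2/7)·2 + (1/14)·3 + (9/28)·6
     = 19/7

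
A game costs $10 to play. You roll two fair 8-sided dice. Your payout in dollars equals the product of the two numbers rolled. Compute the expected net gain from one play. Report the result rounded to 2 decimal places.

Distribution of the product of the two numbers rolled: 1 w.p. 1/64, 2 w.p. 1/32, 3 w.p. 1/32, 4 w.p. 3/64, 5 w.p. 1/32, 6 w.p. 1/16, …
E[payout] = (1/64)·1 + (1/32)·2 + (1/32)·3 + (3/64)·4 + (1/32)·5 + (1/16)·6 + (1/32)·7 + (1/16)·8 + (1/64)·9 + (1/32)·10 + (1/16)·12 + (1/32)·14 + (1/32)·15 + (3/64)·16 + (1/32)·18 + (1/32)·20 + (1/32)·21 + (1/16)·24 + (1/64)·25 + (1/32)·28 + (1/32)·30 + (1/32)·32 + (1/32)·35 + (1/64)·36 + (1/32)·40 + (1/32)·42 + (1/32)·48 + (1/64)·49 + (1/32)·56 + (1/64)·64 = 81/4
Expected profit = 81/4 − 10 = 41/4 ≈ $10.25

$10.25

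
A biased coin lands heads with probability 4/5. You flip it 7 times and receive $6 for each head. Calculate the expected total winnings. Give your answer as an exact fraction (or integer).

168/5 dollars

E[#heads] = 7·4/5 = 28/5 (linearity over flips).
E[winnings] = 6·28/5 = 168/5.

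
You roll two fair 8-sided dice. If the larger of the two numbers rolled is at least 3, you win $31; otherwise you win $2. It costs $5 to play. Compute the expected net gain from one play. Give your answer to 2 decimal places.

E[payout] = (1/16)·2 + (15/16)·31 = 467/16
Expected profit = 467/16 − 5 = 387/16 ≈ $24.19

$24.19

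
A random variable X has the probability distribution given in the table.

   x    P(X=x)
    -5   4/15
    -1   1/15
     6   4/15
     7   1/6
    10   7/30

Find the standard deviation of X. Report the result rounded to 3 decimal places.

E[X] = 37/10, E[X²] = 287/6
Var(X) = E[X²] − (E[X])² = 287/6 − 1369/100 = 10243/300
SD(X) = √(10243/300) ≈ 5.843

5.843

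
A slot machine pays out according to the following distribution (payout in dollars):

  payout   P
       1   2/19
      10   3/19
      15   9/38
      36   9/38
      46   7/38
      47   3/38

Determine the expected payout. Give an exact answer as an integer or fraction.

E[X] = (2/19)·1 + (3/19)·10 + (9/38)·15 + (9/38)·36 + (7/38)·46 + (3/38)·47
     = 493/19

493/19 dollars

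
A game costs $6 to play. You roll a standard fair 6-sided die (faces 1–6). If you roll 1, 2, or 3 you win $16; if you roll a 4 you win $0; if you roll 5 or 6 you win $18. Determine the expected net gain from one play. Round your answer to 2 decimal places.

E[payout] = (1/6)·0 + (1/2)·16 + (1/3)·18 = 14
Expected profit = 14 − 6 = 8 ≈ $8.00

$8.00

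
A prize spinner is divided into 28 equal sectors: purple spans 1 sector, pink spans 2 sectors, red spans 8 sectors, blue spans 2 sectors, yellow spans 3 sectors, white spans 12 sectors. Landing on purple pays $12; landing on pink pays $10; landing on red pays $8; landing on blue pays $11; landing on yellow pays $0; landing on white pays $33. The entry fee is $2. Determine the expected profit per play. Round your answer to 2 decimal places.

$16.36

E[payout] = (1/28)·12 + (2/28)·10 + (8/28)·8 + (2/28)·11 + (3/28)·0 + (12/28)·33 = 257/14
Expected profit = 257/14 − 2 = 229/14 ≈ $16.36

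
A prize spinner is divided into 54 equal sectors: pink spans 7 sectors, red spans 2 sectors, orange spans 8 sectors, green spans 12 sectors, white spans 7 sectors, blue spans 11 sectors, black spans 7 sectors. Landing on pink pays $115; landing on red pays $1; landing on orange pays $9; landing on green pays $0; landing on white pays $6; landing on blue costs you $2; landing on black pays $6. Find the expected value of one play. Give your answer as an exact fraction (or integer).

941/54 dollars

E[payout] = (7/54)·115 + (2/54)·1 + (8/54)·9 + (12/54)·0 + (7/54)·6 + (11/54)·(-2) + (7/54)·6 = 941/54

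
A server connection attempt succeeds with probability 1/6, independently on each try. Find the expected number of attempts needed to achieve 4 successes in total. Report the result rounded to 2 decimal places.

By linearity (sum of 4 independent geometric waits), E[trials] = 4/p = 4/(1/6) = 24.
≈ 24.00

24.00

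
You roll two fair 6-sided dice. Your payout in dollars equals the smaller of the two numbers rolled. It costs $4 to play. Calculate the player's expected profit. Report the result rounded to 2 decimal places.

-$1.47

Distribution of the smaller of the two numbers rolled: 1 w.p. 11/36, 2 w.p. 1/4, 3 w.p. 7/36, 4 w.p. 5/36, 5 w.p. 1/12, 6 w.p. 1/36
E[payout] = (11/36)·1 + (1/4)·2 + (7/36)·3 + (5/36)·4 + (1/12)·5 + (1/36)·6 = 91/36
Expected profit = 91/36 − 4 = -53/36 ≈ -$1.47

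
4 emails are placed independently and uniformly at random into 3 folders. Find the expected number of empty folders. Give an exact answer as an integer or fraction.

Let Xⱼ=1 if folder j is empty. P(Xⱼ=1) = ((3-1)/3)^4 = 16/81.
By linearity, E[#empty] = 3·16/81 = 16/27.

16/27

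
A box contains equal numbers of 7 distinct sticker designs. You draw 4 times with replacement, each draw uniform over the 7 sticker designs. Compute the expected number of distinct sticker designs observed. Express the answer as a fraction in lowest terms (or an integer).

Let Xⱼ=1 if type j appears at least once. P(Xⱼ=1) = 1 − ((7−1)/7)^4 = 1105/2401.
E[#distinct] = 7·1105/2401 = 1105/343.

1105/343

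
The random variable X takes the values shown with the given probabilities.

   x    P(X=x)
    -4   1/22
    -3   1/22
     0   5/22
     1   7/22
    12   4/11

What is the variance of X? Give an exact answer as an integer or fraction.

4208/121

E[X] = (1/22)·(-4) + (1/22)·(-3) + (5/22)·0 + (7/22)·1 + (4/11)·12 = 48/11
E[X²] = (1/22)·16 + (1/22)·9 + (5/22)·0 + (7/22)·1 + (4/11)·144 = 592/11
Var(X) = 592/11 − (48/11)² = 4208/121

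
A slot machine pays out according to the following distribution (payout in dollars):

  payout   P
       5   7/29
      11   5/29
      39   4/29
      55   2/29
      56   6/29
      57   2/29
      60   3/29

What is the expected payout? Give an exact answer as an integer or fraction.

$34

E[X] = (7/29)·5 + (5/29)·11 + (4/29)·39 + (2/29)·55 + (6/29)·56 + (2/29)·57 + (3/29)·60
     = 34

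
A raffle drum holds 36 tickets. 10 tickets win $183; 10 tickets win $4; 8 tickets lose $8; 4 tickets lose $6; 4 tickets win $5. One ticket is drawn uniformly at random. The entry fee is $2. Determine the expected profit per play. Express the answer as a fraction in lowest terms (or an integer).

865/18 dollars

E[payout] = (10/36)·183 + (10/36)·4 + (8/36)·(-8) + (4/36)·(-6) + (4/36)·5 = 901/18
Expected profit = 901/18 − 2 = 865/18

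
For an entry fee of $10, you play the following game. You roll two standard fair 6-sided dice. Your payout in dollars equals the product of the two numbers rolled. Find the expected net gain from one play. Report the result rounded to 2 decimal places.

$2.25

Distribution of the product of the two numbers rolled: 1 w.p. 1/36, 2 w.p. 1/18, 3 w.p. 1/18, 4 w.p. 1/12, 5 w.p. 1/18, 6 w.p. 1/9, …
E[payout] = (1/36)·1 + (1/18)·2 + (1/18)·3 + (1/12)·4 + (1/18)·5 + (1/9)·6 + (1/18)·8 + (1/36)·9 + (1/18)·10 + (1/9)·12 + (1/18)·15 + (1/36)·16 + (1/18)·18 + (1/18)·20 + (1/18)·24 + (1/36)·25 + (1/18)·30 + (1/36)·36 = 49/4
Expected profit = 49/4 − 10 = 9/4 ≈ $2.25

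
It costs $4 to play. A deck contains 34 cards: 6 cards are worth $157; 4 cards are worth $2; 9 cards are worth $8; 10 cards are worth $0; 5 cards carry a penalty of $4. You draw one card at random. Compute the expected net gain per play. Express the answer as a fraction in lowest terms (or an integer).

433/17 dollars

E[payout] = (6/34)·157 + (4/34)·2 + (9/34)·8 + (10/34)·0 + (5/34)·(-4) = 501/17
Expected profit = 501/17 − 4 = 433/17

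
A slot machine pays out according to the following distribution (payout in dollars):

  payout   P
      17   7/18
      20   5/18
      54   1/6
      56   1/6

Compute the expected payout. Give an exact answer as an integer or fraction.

E[X] = (7/18)·17 + (5/18)·20 + (1/6)·54 + (1/6)·56
     = 61/2

61/2 dollars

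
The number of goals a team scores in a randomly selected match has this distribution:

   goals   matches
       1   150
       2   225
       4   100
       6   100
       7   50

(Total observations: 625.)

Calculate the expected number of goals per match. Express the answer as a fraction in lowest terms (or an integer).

78/25

Total = 625, so P(goals=1) = 150/625, etc.
E[X] = (6/25)·1 + (9/25)·2 + (4/25)·4 + (4/25)·6 + (2/25)·7
     = 78/25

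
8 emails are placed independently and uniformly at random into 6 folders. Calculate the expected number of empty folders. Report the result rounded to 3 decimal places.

1.395

Let Xⱼ=1 if folder j is empty. P(Xⱼ=1) = ((6-1)/6)^8 = 390625/1679616.
By linearity, E[#empty] = 6·390625/1679616 = 390625/279936.
≈ 1.395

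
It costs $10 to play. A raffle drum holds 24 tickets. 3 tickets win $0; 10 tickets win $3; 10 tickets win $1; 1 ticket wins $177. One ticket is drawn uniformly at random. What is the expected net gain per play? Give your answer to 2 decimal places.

E[payout] = (3/24)·0 + (10/24)·3 + (10/24)·1 + (1/24)·177 = 217/24
Expected profit = 217/24 − 10 = -23/24 ≈ -$0.96

-$0.96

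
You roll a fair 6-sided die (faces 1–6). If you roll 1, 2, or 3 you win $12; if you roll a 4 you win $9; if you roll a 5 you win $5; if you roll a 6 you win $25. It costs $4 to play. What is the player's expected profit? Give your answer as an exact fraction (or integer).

E[payout] = (1/6)·5 + (1/6)·9 + (1/2)·12 + (1/6)·25 = 25/2
Expected profit = 25/2 − 4 = 17/2

17/2 dollars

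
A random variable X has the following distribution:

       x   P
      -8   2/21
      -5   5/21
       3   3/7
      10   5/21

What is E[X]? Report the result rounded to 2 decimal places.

1.71

E[X] = (2/21)·(-8) + (5/21)·(-5) + (3/7)·3 + (5/21)·10
     = 12/7 ≈ 1.71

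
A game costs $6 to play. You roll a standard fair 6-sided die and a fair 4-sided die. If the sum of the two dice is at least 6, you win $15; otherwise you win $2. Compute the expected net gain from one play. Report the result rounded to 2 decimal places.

$3.58

E[payout] = (5/12)·2 + (7/12)·15 = 115/12
Expected profit = 115/12 − 6 = 43/12 ≈ $3.58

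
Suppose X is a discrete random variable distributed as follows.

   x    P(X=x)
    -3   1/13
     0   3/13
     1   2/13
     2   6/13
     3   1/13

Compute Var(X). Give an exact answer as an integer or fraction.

E[X] = (1/13)·(-3) + (3/13)·0 + (2/13)·1 + (6/13)·2 + (1/13)·3 = 14/13
E[X²] = (1/13)·9 + (3/13)·0 + (2/13)·1 + (6/13)·4 + (1/13)·9 = 44/13
Var(X) = 44/13 − (14/13)² = 376/169

376/169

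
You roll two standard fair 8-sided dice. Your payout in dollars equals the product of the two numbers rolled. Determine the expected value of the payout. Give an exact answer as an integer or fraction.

81/4 dollars

Distribution of the product of the two numbers rolled: 1 w.p. 1/64, 2 w.p. 1/32, 3 w.p. 1/32, 4 w.p. 3/64, 5 w.p. 1/32, 6 w.p. 1/16, …
E[payout] = (1/64)·1 + (1/32)·2 + (1/32)·3 + (3/64)·4 + (1/32)·5 + (1/16)·6 + (1/32)·7 + (1/16)·8 + (1/64)·9 + (1/32)·10 + (1/16)·12 + (1/32)·14 + (1/32)·15 + (3/64)·16 + (1/32)·18 + (1/32)·20 + (1/32)·21 + (1/16)·24 + (1/64)·25 + (1/32)·28 + (1/32)·30 + (1/32)·32 + (1/32)·35 + (1/64)·36 + (1/32)·40 + (1/32)·42 + (1/32)·48 + (1/64)·49 + (1/32)·56 + (1/64)·64 = 81/4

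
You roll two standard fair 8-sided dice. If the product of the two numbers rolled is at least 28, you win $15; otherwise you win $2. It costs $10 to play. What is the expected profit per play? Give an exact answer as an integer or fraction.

E[payout] = (45/64)·2 + (19/64)·15 = 375/64
Expected profit = 375/64 − 10 = -265/64

-265/64 dollars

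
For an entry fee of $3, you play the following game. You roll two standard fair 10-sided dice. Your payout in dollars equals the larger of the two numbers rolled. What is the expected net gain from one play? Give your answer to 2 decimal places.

$4.15

Distribution of the larger of the two numbers rolled: 1 w.p. 1/100, 2 w.p. 3/100, 3 w.p. 1/20, 4 w.p. 7/100, 5 w.p. 9/100, 6 w.p. 11/100, …
E[payout] = (1/100)·1 + (3/100)·2 + (1/20)·3 + (7/100)·4 + (9/100)·5 + (11/100)·6 + (13/100)·7 + (3/20)·8 + (17/100)·9 + (19/100)·10 = 143/20
Expected profit = 143/20 − 3 = 83/20 ≈ $4.15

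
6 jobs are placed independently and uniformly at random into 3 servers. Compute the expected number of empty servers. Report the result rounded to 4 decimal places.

Let Xⱼ=1 if server j is empty. P(Xⱼ=1) = ((3-1)/3)^6 = 64/729.
By linearity, E[#empty] = 3·64/729 = 64/243.
≈ 0.2634

0.2634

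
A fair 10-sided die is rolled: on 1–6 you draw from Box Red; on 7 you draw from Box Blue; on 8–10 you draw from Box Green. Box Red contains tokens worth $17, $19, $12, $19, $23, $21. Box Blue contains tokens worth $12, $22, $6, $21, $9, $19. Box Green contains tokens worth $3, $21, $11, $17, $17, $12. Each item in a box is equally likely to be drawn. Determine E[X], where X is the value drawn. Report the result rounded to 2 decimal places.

$16.63

E[X | Box Red] = (17 + 19 + 12 + 19 + 23 + 21)/6 = 37/2
E[X | Box Blue] = (12 + 22 + 6 + 21 + 9 + 19)/6 = 89/6
E[X | Box Green] = (3 + 21 + 11 + 17 + 17 + 12)/6 = 27/2
E[X] = (3/5)·37/2 + (1/10)·89/6 + (3/10)·27/2 = 499/30 ≈ 16.63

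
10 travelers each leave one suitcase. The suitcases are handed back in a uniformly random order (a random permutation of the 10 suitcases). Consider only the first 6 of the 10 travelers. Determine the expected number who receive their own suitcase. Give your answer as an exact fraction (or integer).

3/5

Let Xᵢ = 1 if person i gets their own suitcase. For each i, P(Xᵢ=1) = 1/10.
By linearity of expectation, E[X₁+…+X_6] = 6·(1/10) = 3/5.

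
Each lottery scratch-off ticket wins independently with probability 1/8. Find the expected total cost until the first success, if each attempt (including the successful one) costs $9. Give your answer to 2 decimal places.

$72.00

E[#attempts] = 1/p = 8; E[cost] = 9·8 = 72.
≈ 72.00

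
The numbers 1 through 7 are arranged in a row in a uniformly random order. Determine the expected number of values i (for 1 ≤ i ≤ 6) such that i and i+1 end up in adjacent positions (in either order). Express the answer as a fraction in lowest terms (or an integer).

For each i ∈ {1,…,6}, let Xᵢ = 1 if i and i+1 are adjacent. P(Xᵢ=1) = 2·(7−1)!/7! = 2/7.
By linearity, E[ΣXᵢ] = (6)·(2/7) = 12/7.

12/7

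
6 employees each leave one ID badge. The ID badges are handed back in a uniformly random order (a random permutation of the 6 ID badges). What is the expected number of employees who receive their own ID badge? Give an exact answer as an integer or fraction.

Let Xᵢ = 1 if person i gets their own ID badge. For each i, P(Xᵢ=1) = 1/6.
By linearity of expectation, E[X₁+…+X_6] = 6·(1/6) = 1.

1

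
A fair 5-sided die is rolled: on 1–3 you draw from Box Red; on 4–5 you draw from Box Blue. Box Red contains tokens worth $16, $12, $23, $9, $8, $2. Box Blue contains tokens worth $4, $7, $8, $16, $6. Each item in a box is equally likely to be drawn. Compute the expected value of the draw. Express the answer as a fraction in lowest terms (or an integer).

E[X | Box Red] = (16 + 12 + 23 + 9 + 8 + 2)/6 = 35/3
E[X | Box Blue] = (4 + 7 + 8 + 16 + 6)/5 = 41/5
E[X] = (3/5)·35/3 + (2/5)·41/5 = 257/25

257/25 dollars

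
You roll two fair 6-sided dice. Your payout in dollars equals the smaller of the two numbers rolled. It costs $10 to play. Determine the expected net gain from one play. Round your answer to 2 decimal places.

Distribution of the smaller of the two numbers rolled: 1 w.p. 11/36, 2 w.p. 1/4, 3 w.p. 7/36, 4 w.p. 5/36, 5 w.p. 1/12, 6 w.p. 1/36
E[payout] = (11/36)·1 + (1/4)·2 + (7/36)·3 + (5/36)·4 + (1/12)·5 + (1/36)·6 = 91/36
Expected profit = 91/36 − 10 = -269/36 ≈ -$7.47

-$7.47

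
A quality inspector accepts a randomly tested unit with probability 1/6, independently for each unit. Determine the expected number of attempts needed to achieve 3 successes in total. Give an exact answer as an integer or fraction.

By linearity (sum of 3 independent geometric waits), E[trials] = 3/p = 3/(1/6) = 18.

18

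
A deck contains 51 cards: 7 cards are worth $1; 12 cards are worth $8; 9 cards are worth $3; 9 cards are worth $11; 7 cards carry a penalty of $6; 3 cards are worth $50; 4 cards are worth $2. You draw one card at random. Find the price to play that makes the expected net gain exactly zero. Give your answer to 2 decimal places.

$6.76

E[payout] = (7/51)·1 + (12/51)·8 + (9/51)·3 + (9/51)·11 + (7/51)·(-6) + (3/51)·50 + (4/51)·2 = 115/17
Fair fee = E[payout] = 115/17 ≈ $6.76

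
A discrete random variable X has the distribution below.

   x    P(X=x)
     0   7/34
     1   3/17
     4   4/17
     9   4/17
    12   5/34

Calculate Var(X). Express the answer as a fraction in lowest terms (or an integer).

E[X] = (7/34)·0 + (3/17)·1 + (4/17)·4 + (4/17)·9 + (5/34)·12 = 5
E[X²] = (7/34)·0 + (3/17)·1 + (4/17)·16 + (4/17)·81 + (5/34)·144 = 751/17
Var(X) = 751/17 − (5)² = 326/17

326/17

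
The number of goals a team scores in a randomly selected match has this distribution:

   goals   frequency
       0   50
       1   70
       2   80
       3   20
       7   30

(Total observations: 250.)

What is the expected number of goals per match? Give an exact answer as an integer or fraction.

2

Total = 250, so P(goals=0) = 50/250, etc.
E[X] = (1/5)·0 + (7/25)·1 + (8/25)·2 + (2/25)·3 + (3/25)·7
     = 2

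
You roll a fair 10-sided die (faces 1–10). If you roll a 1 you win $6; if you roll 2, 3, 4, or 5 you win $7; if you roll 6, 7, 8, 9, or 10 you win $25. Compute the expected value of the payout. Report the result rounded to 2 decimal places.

E[payout] = (1/10)·6 + (2/5)·7 + (1/2)·25 = 159/10
≈ $15.90

$15.90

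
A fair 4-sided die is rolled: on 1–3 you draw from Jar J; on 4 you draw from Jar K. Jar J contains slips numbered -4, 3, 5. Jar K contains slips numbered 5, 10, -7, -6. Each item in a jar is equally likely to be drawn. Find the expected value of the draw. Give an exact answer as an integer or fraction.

9/8

E[X | Jar J] = (-4 + 3 + 5)/3 = 4/3
E[X | Jar K] = (5 + 10 − 7 − 6)/4 = 1/2
E[X] = (3/4)·4/3 + (1/4)·1/2 = 9/8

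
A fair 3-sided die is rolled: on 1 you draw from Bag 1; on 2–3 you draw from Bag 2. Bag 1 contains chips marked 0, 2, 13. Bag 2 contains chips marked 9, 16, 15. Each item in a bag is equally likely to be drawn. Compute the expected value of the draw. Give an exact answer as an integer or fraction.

95/9

E[X | Bag 1] = (0 + 2 + 13)/3 = 5
E[X | Bag 2] = (9 + 16 + 15)/3 = 40/3
E[X] = (1/3)·5 + (2/3)·40/3 = 95/9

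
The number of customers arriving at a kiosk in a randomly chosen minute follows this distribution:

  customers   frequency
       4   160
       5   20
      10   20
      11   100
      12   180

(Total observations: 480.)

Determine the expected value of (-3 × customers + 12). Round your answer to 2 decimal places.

Total = 480, so P(customers=4) = 160/480, etc.
E[-3x+12] = (1/3)·0 + (1/24)·(-3) + (1/24)·(-18) + (5/24)·(-21) + (3/8)·(-24)
     = -57/4 ≈ -14.25

-14.25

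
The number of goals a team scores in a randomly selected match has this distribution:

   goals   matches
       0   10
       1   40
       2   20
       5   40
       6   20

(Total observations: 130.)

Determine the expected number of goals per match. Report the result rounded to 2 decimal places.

Total = 130, so P(goals=0) = 10/130, etc.
E[X] = (1/13)·0 + (4/13)·1 + (2/13)·2 + (4/13)·5 + (2/13)·6
     = 40/13 ≈ 3.08

3.08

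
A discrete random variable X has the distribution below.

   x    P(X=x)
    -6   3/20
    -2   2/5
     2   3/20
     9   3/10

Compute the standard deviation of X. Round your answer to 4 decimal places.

E[X] = 13/10, E[X²] = 319/10
Var(X) = E[X²] − (E[X])² = 319/10 − 169/100 = 3021/100
SD(X) = √(3021/100) ≈ 5.4964

5.4964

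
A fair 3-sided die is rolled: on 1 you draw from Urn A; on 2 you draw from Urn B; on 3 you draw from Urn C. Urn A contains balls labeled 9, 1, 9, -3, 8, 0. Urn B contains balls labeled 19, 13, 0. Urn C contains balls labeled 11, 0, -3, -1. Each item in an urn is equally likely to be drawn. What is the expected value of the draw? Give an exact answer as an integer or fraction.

E[X | Urn A] = (9 + 1 + 9 − 3 + 8 + 0)/6 = 4
E[X | Urn B] = (19 + 13 + 0)/3 = 32/3
E[X | Urn C] = (11 + 0 − 3 − 1)/4 = 7/4
E[X] = (1/3)·4 + (1/3)·32/3 + (1/3)·7/4 = 197/36

197/36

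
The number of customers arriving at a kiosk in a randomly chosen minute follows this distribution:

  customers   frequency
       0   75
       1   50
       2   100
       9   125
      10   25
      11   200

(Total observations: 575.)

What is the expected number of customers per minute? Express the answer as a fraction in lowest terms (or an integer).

Total = 575, so P(customers=0) = 75/575, etc.
E[X] = (3/23)·0 + (2/23)·1 + (4/23)·2 + (5/23)·9 + (1/23)·10 + (8/23)·11
     = 153/23

153/23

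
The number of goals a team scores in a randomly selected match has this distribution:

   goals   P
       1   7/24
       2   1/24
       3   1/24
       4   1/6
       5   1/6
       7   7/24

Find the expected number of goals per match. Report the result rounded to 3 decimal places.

E[X] = (7/24)·1 + (1/24)·2 + (1/24)·3 + (1/6)·4 + (1/6)·5 + (7/24)·7
     = 97/24 ≈ 4.042

4.042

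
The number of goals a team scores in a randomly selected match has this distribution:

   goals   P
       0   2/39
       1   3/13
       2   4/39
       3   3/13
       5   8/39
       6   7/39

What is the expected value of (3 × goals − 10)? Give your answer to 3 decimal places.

-0.308

E[3x-10] = (2/39)·(-10) + (3/13)·(-7) + (4/39)·(-4) + (3/13)·(-1) + (8/39)·5 + (7/39)·8
     = -4/13 ≈ -0.308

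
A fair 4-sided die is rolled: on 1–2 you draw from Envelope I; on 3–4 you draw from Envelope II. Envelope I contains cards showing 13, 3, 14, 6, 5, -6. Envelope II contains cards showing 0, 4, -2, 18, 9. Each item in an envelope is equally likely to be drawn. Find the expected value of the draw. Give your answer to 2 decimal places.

5.82

E[X | Envelope I] = (13 + 3 + 14 + 6 + 5 − 6)/6 = 35/6
E[X | Envelope II] = (0 + 4 − 2 + 18 + 9)/5 = 29/5
E[X] = (1/2)·35/6 + (1/2)·29/5 = 349/60 ≈ 5.82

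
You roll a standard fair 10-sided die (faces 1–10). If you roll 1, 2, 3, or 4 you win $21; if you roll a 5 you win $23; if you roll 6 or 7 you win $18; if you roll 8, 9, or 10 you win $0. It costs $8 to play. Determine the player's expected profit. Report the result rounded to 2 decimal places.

$6.30

E[payout] = (3/10)·0 + (1/5)·18 + (2/5)·21 + (1/10)·23 = 143/10
Expected profit = 143/10 − 8 = 63/10 ≈ $6.30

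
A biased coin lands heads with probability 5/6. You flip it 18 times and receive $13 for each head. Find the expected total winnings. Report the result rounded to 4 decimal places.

E[#heads] = 18·5/6 = 15 (linearity over flips).
E[winnings] = 13·15 = 195.
≈ 195.0000

$195.0000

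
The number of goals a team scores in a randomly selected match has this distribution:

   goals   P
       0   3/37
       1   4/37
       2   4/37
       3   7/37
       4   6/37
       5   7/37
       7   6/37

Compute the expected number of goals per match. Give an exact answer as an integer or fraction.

134/37

E[X] = (3/37)·0 + (4/37)·1 + (4/37)·2 + (7/37)·3 + (6/37)·4 + (7/37)·5 + (6/37)·7
     = 134/37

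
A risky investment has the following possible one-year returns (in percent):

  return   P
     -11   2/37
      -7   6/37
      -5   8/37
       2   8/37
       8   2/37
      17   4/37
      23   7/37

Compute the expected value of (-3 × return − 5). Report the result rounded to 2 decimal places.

E[-3x-5] = (2/37)·28 + (6/37)·16 + (8/37)·10 + (8/37)·(-11) + (2/37)·(-29) + (4/37)·(-56) + (7/37)·(-74)
     = -656/37 ≈ -17.73

-17.73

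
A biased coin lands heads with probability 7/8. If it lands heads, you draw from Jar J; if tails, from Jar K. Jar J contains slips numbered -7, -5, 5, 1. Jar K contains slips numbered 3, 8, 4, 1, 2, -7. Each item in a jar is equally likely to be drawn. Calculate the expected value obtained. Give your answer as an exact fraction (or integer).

E[X | Jar J] = (-7 − 5 + 5 + 1)/4 = -3/2
E[X | Jar K] = (3 + 8 + 4 + 1 + 2 − 7)/6 = 11/6
E[X] = (7/8)·(-3/2) + (1/8)·11/6 = -13/12

-13/12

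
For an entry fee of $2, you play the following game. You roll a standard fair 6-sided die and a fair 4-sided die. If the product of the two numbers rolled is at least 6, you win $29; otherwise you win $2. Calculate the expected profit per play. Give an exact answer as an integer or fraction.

135/8 dollars

E[payout] = (3/8)·2 + (5/8)·29 = 151/8
Expected profit = 151/8 − 2 = 135/8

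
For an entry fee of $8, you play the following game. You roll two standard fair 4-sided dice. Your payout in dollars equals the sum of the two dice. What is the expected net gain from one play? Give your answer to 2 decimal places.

Distribution of the sum of the two dice: 2 w.p. 1/16, 3 w.p. 1/8, 4 w.p. 3/16, 5 w.p. 1/4, 6 w.p. 3/16, 7 w.p. 1/8, …
E[payout] = (1/16)·2 + (1/8)·3 + (3/16)·4 + (1/4)·5 + (3/16)·6 + (1/8)·7 + (1/16)·8 = 5
Expected profit = 5 − 8 = -3 ≈ -$3.00

-$3.00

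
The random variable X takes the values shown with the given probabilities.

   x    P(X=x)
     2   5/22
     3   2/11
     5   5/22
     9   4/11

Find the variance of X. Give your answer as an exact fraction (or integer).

4077/484

E[X] = (5/22)·2 + (2/11)·3 + (5/22)·5 + (4/11)·9 = 119/22
E[X²] = (5/22)·4 + (2/11)·9 + (5/22)·25 + (4/11)·81 = 829/22
Var(X) = 829/22 − (119/22)² = 4077/484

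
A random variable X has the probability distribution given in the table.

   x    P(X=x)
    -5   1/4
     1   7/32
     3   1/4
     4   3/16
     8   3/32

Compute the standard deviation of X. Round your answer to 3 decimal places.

E[X] = 39/32, E[X²] = 567/32
Var(X) = E[X²] − (E[X])² = 567/32 − 1521/1024 = 16623/1024
SD(X) = √(16623/1024) ≈ 4.029

4.029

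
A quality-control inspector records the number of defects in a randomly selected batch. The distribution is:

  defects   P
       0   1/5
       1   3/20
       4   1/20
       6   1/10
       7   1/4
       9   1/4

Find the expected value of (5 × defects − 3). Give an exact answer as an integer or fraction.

E[5x-3] = (1/5)·(-3) + (3/20)·2 + (1/20)·17 + (1/10)·27 + (1/4)·32 + (1/4)·42
     = 87/4

87/4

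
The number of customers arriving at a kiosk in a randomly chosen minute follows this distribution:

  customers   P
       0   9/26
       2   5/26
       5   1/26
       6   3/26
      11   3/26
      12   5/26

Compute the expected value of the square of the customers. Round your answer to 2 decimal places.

E[X²] = (9/26)·0 + (5/26)·4 + (1/26)·25 + (3/26)·36 + (3/26)·121 + (5/26)·144
     = 618/13 ≈ 47.54

47.54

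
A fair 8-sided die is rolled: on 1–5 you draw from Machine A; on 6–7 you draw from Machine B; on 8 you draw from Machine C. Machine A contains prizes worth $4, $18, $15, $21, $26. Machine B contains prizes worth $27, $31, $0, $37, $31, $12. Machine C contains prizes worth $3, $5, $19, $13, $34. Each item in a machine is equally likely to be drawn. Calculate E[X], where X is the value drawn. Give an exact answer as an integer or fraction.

181/10 dollars

E[X | Machine A] = (4 + 18 + 15 + 21 + 26)/5 = 84/5
E[X | Machine B] = (27 + 31 + 0 + 37 + 31 + 12)/6 = 23
E[X | Machine C] = (3 + 5 + 19 + 13 + 34)/5 = 74/5
E[X] = (5/8)·84/5 + (1/4)·23 + (1/8)·74/5 = 181/10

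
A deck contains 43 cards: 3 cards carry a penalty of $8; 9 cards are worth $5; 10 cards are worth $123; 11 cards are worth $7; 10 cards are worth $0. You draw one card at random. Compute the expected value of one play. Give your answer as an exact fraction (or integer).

E[payout] = (3/43)·(-8) + (9/43)·5 + (10/43)·123 + (11/43)·7 + (10/43)·0 = 1328/43

1328/43 dollars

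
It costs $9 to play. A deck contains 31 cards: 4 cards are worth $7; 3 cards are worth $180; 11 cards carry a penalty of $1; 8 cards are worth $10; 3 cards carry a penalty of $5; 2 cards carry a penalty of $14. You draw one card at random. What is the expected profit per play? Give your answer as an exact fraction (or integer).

E[payout] = (4/31)·7 + (3/31)·180 + (11/31)·(-1) + (8/31)·10 + (3/31)·(-5) + (2/31)·(-14) = 594/31
Expected profit = 594/31 − 9 = 315/31

315/31 dollars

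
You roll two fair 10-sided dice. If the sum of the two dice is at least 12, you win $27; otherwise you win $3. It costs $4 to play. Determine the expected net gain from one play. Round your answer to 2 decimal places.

$9.80

E[payout] = (11/20)·3 + (9/20)·27 = 69/5
Expected profit = 69/5 − 4 = 49/5 ≈ $9.80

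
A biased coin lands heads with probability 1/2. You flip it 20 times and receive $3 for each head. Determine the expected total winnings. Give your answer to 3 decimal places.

$30.000

E[#heads] = 20·1/2 = 10 (linearity over flips).
E[winnings] = 3·10 = 30.
≈ 30.000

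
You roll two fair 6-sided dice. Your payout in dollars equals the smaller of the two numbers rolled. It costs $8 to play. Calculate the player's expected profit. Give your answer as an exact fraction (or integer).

Distribution of the smaller of the two numbers rolled: 1 w.p. 11/36, 2 w.p. 1/4, 3 w.p. 7/36, 4 w.p. 5/36, 5 w.p. 1/12, 6 w.p. 1/36
E[payout] = (11/36)·1 + (1/4)·2 + (7/36)·3 + (5/36)·4 + (1/12)·5 + (1/36)·6 = 91/36
Expected profit = 91/36 − 8 = -197/36

-197/36 dollars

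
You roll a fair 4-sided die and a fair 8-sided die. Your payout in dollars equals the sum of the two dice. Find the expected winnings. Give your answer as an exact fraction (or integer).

Distribution of the sum of the two dice: 2 w.p. 1/32, 3 w.p. 1/16, 4 w.p. 3/32, 5 w.p. 1/8, 6 w.p. 1/8, 7 w.p. 1/8, …
E[payout] = (1/32)·2 + (1/16)·3 + (3/32)·4 + (1/8)·5 + (1/8)·6 + (1/8)·7 + (1/8)·8 + (1/8)·9 + (3/32)·10 + (1/16)·11 + (1/32)·12 = 7

$7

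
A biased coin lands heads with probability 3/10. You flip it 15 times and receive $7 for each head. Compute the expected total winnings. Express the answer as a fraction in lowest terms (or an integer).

63/2 dollars

E[#heads] = 15·3/10 = 9/2 (linearity over flips).
E[winnings] = 7·9/2 = 63/2.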